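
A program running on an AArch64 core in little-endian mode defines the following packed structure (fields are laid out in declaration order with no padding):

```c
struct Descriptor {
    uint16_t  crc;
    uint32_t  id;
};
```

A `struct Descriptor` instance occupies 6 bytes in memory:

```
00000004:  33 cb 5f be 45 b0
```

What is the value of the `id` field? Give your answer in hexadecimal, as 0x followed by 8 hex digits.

0xB045BE5F

`id` follows `crc` (2 bytes), so it starts at byte offset 2 and occupies 4 bytes.
Bytes at offsets 2..5: 5F BE 45 B0.
Little-endian stores the least-significant byte at the lowest address.
Reassemble most-significant byte first: B0 45 BE 5F → 0xB045BE5F.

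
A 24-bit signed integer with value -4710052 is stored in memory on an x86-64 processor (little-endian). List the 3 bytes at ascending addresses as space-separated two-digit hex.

5C 21 B8

Two's complement of -4710052 in 24 bits: 4710052 = 0x47DEA4; invert → 0xB8215B; add 1 → 0xB8215C.
Split into bytes (most-significant first): B8 21 5C.
Little-endian stores the least-significant byte at the lowest address.
So at ascending addresses the bytes are 5C 21 B8.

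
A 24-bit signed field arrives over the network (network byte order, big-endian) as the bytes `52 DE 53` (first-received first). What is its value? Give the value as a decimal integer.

5430867

Big-endian stores the most-significant byte at the lowest address.
The bytes are already most-significant first: 0x52DE53.
0x52DE53 = 5430867.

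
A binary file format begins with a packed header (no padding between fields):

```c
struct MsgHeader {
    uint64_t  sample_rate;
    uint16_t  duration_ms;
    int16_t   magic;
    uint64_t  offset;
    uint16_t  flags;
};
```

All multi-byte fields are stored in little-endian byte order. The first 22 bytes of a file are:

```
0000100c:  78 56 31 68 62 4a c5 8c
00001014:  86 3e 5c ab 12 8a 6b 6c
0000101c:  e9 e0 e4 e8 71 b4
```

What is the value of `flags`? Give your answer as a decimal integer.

`flags` follows `sample_rate` (8 B), `duration_ms` (2 B), `magic` (2 B), `offset` (8 B), so it starts at offset 8 + 2 + 2 + 8 = 20 and occupies 2 bytes.
Bytes at offsets 20..21: 71 B4.
Little-endian stores the least-significant byte at the lowest address.
Reassemble most-significant byte first: B4 71 → 0xB471.
0xB471 = 46193.

46193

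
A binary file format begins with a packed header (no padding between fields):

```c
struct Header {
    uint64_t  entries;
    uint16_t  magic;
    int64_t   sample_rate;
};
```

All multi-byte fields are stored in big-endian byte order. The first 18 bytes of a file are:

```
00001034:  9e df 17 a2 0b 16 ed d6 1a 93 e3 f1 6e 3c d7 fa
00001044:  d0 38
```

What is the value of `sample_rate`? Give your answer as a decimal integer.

`sample_rate` follows `entries` (8 B), `magic` (2 B), so it starts at offset 8 + 2 = 10 and occupies 8 bytes.
Bytes at offsets 10..17: E3 F1 6E 3C D7 FA D0 38.
In big-endian order the high byte comes first in memory.
The bytes are already most-significant first: 0xE3F16E3CD7FAD038.
Top bit is set, so as a signed 64-bit value this is 0xE3F16E3CD7FAD038 − 2^64 = -2021713550112010184.

-2021713550112010184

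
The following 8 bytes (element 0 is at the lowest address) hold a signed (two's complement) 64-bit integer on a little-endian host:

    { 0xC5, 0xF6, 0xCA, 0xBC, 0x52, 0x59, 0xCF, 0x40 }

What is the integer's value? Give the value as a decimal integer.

4670049550496102085

Little-endian stores the least-significant byte at the lowest address.
Reassemble most-significant byte first: 40 CF 59 52 BC CA F6 C5 → 0x40CF5952BCCAF6C5.
0x40CF5952BCCAF6C5 = 4670049550496102085.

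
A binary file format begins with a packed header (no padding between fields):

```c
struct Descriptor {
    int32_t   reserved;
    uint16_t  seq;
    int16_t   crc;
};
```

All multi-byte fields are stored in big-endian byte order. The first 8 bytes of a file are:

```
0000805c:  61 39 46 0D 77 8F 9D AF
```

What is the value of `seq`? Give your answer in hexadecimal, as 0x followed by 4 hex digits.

0x778F

`seq` follows `reserved` (4 bytes), so it starts at byte offset 4 and occupies 2 bytes.
Bytes at offsets 4..5: 77 8F.
Big-endian stores the most-significant byte at the lowest address.
The bytes are already most-significant first: 0x778F.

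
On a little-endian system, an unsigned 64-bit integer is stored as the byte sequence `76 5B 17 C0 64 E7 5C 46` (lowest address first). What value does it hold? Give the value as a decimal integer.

5070181700417837942

Little-endian: lowest address holds the least-significant byte.
Reassemble most-significant byte first: 46 5C E7 64 C0 17 5B 76 → 0x465CE764C0175B76.
0x465CE764C0175B76 = 5070181700417837942.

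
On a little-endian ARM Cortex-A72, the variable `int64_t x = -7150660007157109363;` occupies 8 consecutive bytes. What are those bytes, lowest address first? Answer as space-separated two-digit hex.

Two's complement of -7150660007157109363 in 64 bits: 7150660007157109363 = 0x633C3F6404311273; invert → 0x9CC3C09BFBCEED8C; add 1 → 0x9CC3C09BFBCEED8D.
Split into bytes (most-significant first): 9C C3 C0 9B FB CE ED 8D.
Little-endian stores the least-significant byte at the lowest address.
So at ascending addresses the bytes are 8D ED CE FB 9B C0 C3 9C.

8D ED CE FB 9B C0 C3 9C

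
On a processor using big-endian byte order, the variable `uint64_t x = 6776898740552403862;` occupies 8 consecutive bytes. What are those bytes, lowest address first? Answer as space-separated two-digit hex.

6776898740552403862 in hexadecimal, padded to 64 bits, is 0x5E0C617FBD6B0B96.
Split into bytes (most-significant first): 5E 0C 61 7F BD 6B 0B 96.
Big-endian stores the most-significant byte at the lowest address.
So the memory order matches the most-significant-first order: 5E 0C 61 7F BD 6B 0B 96.

5E 0C 61 7F BD 6B 0B 96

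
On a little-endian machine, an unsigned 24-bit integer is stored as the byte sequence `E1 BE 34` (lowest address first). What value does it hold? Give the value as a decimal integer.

3456737

In little-endian order the low byte comes first in memory.
Reassemble most-significant byte first: 34 BE E1 → 0x34BEE1.
0x34BEE1 = 3456737.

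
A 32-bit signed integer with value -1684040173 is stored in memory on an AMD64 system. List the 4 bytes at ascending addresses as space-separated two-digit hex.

13 96 9F 9B

Two's complement of -1684040173 in 32 bits: 1684040173 = 0x646069ED; invert → 0x9B9F9612; add 1 → 0x9B9F9613.
Split into bytes (most-significant first): 9B 9F 96 13.
In little-endian order the low byte comes first in memory.
So at ascending addresses the bytes are 13 96 9F 9B.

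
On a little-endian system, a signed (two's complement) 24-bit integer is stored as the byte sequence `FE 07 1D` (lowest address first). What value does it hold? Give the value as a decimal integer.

Little-endian stores the least-significant byte at the lowest address.
Reassemble most-significant byte first: 1D 07 FE → 0x1D07FE.
0x1D07FE = 1902590.

1902590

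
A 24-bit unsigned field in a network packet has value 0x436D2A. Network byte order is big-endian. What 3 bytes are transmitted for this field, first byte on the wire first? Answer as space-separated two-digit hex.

43 6D 2A

Split into bytes (most-significant first): 43 6D 2A.
In big-endian order the high byte comes first in memory.
So the memory order matches the most-significant-first order: 43 6D 2A.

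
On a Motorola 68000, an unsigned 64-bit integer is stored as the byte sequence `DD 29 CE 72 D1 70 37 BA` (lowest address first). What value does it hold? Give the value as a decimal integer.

15936495748962596794

Big-endian stores the most-significant byte at the lowest address.
The bytes are already most-significant first: 0xDD29CE72D17037BA.
0xDD29CE72D17037BA = 15936495748962596794.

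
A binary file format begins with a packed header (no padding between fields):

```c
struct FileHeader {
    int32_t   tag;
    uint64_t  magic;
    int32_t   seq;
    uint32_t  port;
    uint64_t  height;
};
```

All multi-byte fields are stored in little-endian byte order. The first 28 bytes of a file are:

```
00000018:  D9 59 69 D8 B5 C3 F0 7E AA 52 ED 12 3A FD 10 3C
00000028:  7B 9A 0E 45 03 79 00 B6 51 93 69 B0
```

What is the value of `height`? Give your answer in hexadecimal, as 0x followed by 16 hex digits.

0xB0699351B6007903

`height` follows `tag` (4 B), `magic` (8 B), `seq` (4 B), `port` (4 B), so it starts at offset 4 + 8 + 4 + 4 = 20 and occupies 8 bytes.
Bytes at offsets 20..27: 03 79 00 B6 51 93 69 B0.
In little-endian order the low byte comes first in memory.
Reassemble most-significant byte first: B0 69 93 51 B6 00 79 03 → 0xB0699351B6007903.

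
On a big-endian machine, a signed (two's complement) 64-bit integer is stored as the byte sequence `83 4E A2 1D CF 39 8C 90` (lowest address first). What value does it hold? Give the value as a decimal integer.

-8985065957643154288

Big-endian stores the most-significant byte at the lowest address.
The bytes are already most-significant first: 0x834EA21DCF398C90.
Top bit is set, so as a signed 64-bit value this is 0x834EA21DCF398C90 − 2^64 = -8985065957643154288.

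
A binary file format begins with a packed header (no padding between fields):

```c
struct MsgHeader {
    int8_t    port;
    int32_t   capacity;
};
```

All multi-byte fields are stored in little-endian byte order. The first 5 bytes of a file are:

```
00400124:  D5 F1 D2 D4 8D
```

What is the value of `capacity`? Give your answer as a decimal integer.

`capacity` follows `port` (1 byte), so it starts at byte offset 1 and occupies 4 bytes.
Bytes at offsets 1..4: F1 D2 D4 8D.
Little-endian: lowest address holds the least-significant byte.
Reassemble most-significant byte first: 8D D4 D2 F1 → 0x8DD4D2F1.
Top bit is set, so as a signed 32-bit value this is 0x8DD4D2F1 − 2^32 = -1915432207.

-1915432207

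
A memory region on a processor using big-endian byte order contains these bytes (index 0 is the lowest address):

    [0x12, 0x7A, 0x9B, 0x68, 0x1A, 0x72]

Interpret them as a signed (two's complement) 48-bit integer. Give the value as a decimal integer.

20317802601074

In big-endian order the high byte comes first in memory.
The bytes are already most-significant first: 0x127A9B681A72.
0x127A9B681A72 = 20317802601074.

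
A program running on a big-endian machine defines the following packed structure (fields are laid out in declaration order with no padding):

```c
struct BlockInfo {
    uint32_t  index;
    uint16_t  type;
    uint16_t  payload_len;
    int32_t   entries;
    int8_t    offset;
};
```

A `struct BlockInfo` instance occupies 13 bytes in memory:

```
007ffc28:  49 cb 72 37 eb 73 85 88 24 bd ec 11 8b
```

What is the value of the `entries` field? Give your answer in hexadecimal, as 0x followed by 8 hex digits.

`entries` follows `index` (4 B), `type` (2 B), `payload_len` (2 B), so it starts at offset 4 + 2 + 2 = 8 and occupies 4 bytes.
Bytes at offsets 8..11: 24 BD EC 11.
Big-endian: lowest address holds the most-significant byte.
The bytes are already most-significant first: 0x24BDEC11.

0x24BDEC11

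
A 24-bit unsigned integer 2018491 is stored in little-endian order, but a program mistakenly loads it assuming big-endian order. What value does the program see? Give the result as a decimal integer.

12307486

2018491 in 24-bit hexadecimal is 0x1ECCBB.
Stored little-endian, the bytes at ascending addresses are BB CC 1E.
Read back as big-endian, the last byte is least significant, giving 0xBBCC1E.
0xBBCC1E = 12307486.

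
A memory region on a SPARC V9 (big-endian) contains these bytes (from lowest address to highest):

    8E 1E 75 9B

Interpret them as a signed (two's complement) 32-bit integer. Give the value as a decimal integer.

Big-endian stores the most-significant byte at the lowest address.
The bytes are already most-significant first: 0x8E1E759B.
Top bit is set, so as a signed 32-bit value this is 0x8E1E759B − 2^32 = -1910606437.

-1910606437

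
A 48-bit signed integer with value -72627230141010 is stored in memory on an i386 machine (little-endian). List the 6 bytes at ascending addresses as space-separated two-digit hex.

AE 15 BF 27 F2 BD

Two's complement of -72627230141010 in 48 bits: 72627230141010 = 0x420DD840EA52; invert → 0xBDF227BF15AD; add 1 → 0xBDF227BF15AE.
Split into bytes (most-significant first): BD F2 27 BF 15 AE.
In little-endian order the low byte comes first in memory.
So at ascending addresses the bytes are AE 15 BF 27 F2 BD.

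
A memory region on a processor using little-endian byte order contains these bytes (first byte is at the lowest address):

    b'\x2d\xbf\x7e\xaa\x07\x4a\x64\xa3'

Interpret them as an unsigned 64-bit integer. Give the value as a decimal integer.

11773616722638978861

Little-endian stores the least-significant byte at the lowest address.
Reassemble most-significant byte first: A3 64 4A 07 AA 7E BF 2D → 0xA3644A07AA7EBF2D.
0xA3644A07AA7EBF2D = 11773616722638978861.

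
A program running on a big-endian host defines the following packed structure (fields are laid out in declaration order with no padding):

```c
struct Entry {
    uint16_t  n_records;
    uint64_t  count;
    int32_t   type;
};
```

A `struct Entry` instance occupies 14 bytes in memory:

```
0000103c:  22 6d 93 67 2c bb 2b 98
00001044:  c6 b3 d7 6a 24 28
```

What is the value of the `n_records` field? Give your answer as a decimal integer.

`n_records` is the first field, at byte offset 0, occupying 2 bytes.
Bytes at offsets 0..1: 22 6D.
Big-endian: lowest address holds the most-significant byte.
The bytes are already most-significant first: 0x226D.
0x226D = 8813.

8813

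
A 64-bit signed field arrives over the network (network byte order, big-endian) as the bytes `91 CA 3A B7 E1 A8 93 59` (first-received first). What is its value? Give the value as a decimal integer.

-7941470431475100839

Big-endian: lowest address holds the most-significant byte.
The bytes are already most-significant first: 0x91CA3AB7E1A89359.
Top bit is set, so as a signed 64-bit value this is 0x91CA3AB7E1A89359 − 2^64 = -7941470431475100839.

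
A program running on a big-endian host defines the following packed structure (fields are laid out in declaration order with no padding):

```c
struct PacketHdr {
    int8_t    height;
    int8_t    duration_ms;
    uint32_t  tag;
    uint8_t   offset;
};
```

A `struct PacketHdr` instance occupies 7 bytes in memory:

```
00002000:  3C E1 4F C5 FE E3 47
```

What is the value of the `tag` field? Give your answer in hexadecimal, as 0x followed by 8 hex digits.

`tag` follows `height` (1 B), `duration_ms` (1 B), so it starts at offset 1 + 1 = 2 and occupies 4 bytes.
Bytes at offsets 2..5: 4F C5 FE E3.
Big-endian stores the most-significant byte at the lowest address.
The bytes are already most-significant first: 0x4FC5FEE3.

0x4FC5FEE3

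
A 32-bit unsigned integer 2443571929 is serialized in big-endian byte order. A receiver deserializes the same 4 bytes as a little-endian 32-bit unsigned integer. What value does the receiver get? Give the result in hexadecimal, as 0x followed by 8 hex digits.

0xD9F2A591

2443571929 in 32-bit hexadecimal is 0x91A5F2D9.
Stored big-endian, the bytes at ascending addresses are 91 A5 F2 D9.
Read back as little-endian, the first byte is least significant, giving 0xD9F2A591.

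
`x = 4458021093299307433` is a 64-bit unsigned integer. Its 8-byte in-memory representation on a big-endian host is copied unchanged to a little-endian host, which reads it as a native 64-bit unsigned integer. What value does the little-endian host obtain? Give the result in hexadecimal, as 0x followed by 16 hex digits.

4458021093299307433 in 64-bit hexadecimal is 0x3DDE1290934DC3A9.
Stored big-endian, the bytes at ascending addresses are 3D DE 12 90 93 4D C3 A9.
Read back as little-endian, the first byte is least significant, giving 0xA9C34D939012DE3D.

0xA9C34D939012DE3D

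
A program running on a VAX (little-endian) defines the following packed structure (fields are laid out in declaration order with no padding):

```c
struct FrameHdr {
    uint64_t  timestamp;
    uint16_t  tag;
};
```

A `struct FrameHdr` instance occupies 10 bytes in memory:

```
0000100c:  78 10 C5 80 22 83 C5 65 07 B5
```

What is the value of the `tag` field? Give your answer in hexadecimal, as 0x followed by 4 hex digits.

`tag` follows `timestamp` (8 bytes), so it starts at byte offset 8 and occupies 2 bytes.
Bytes at offsets 8..9: 07 B5.
Little-endian: lowest address holds the least-significant byte.
Reassemble most-significant byte first: B5 07 → 0xB507.

0xB507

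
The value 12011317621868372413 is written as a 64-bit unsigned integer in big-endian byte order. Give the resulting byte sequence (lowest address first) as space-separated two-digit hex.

A6 B0 C5 BD 07 DA A1 BD

12011317621868372413 in hexadecimal, padded to 64 bits, is 0xA6B0C5BD07DAA1BD.
Split into bytes (most-significant first): A6 B0 C5 BD 07 DA A1 BD.
Big-endian: lowest address holds the most-significant byte.
So the memory order matches the most-significant-first order: A6 B0 C5 BD 07 DA A1 BD.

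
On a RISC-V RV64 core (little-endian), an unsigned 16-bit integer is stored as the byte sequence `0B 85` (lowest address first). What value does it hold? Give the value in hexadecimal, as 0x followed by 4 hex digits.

In little-endian order the low byte comes first in memory.
Reassemble most-significant byte first: 85 0B → 0x850B.

0x850B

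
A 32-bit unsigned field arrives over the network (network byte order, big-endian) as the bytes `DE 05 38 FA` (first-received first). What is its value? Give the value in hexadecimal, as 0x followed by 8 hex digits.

0xDE0538FA

In big-endian order the high byte comes first in memory.
The bytes are already most-significant first: 0xDE0538FA.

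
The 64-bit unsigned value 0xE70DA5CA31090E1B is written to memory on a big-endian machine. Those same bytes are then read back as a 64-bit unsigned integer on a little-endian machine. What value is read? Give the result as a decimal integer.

1949505798155865575

Stored big-endian, the bytes at ascending addresses are E7 0D A5 CA 31 09 0E 1B.
Read back as little-endian, the first byte is least significant, giving 0x1B0E0931CAA50DE7.
0x1B0E0931CAA50DE7 = 1949505798155865575.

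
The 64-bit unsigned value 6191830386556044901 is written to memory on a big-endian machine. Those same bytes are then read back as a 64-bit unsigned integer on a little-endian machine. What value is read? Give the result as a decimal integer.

6191830386556044901 in 64-bit hexadecimal is 0x55EDCCEE4C248665.
Stored big-endian, the bytes at ascending addresses are 55 ED CC EE 4C 24 86 65.
Read back as little-endian, the first byte is least significant, giving 0x6586244CEECCED55.
0x6586244CEECCED55 = 7315574557552471381.

7315574557552471381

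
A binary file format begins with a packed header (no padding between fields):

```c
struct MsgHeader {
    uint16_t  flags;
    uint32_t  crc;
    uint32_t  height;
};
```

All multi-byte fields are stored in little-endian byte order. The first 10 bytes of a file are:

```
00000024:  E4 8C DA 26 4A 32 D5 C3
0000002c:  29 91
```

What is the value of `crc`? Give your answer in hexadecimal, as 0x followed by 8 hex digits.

`crc` follows `flags` (2 bytes), so it starts at byte offset 2 and occupies 4 bytes.
Bytes at offsets 2..5: DA 26 4A 32.
Little-endian: lowest address holds the least-significant byte.
Reassemble most-significant byte first: 32 4A 26 DA → 0x324A26DA.

0x324A26DA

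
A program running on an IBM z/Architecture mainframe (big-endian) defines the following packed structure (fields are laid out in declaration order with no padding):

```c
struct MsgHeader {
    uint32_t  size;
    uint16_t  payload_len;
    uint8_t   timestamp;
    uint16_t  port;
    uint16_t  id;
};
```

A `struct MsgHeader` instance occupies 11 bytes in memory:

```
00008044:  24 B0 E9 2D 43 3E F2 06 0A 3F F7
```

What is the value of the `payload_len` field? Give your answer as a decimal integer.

17214

`payload_len` follows `size` (4 bytes), so it starts at byte offset 4 and occupies 2 bytes.
Bytes at offsets 4..5: 43 3E.
In big-endian order the high byte comes first in memory.
The bytes are already most-significant first: 0x433E.
0x433E = 17214.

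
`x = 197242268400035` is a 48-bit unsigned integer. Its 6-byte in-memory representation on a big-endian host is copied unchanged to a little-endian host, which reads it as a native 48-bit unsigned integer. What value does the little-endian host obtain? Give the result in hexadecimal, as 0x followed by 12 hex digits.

0xA3B9570B64B3

197242268400035 in 48-bit hexadecimal is 0xB3640B57B9A3.
Stored big-endian, the bytes at ascending addresses are B3 64 0B 57 B9 A3.
Read back as little-endian, the first byte is least significant, giving 0xA3B9570B64B3.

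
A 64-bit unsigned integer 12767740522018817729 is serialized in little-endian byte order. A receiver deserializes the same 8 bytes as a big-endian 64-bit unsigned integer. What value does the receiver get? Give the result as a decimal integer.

12767740522018817729 in 64-bit hexadecimal is 0xB130205BBF4AC6C1.
Stored little-endian, the bytes at ascending addresses are C1 C6 4A BF 5B 20 30 B1.
Read back as big-endian, the last byte is least significant, giving 0xC1C64ABF5B2030B1.
0xC1C64ABF5B2030B1 = 13962929880436846769.

13962929880436846769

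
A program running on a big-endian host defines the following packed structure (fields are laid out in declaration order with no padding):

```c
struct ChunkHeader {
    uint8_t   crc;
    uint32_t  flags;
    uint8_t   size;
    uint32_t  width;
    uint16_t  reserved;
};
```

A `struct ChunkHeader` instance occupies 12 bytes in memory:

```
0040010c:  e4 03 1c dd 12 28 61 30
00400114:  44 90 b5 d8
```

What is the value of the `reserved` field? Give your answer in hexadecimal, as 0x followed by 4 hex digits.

0xB5D8

`reserved` follows `crc` (1 B), `flags` (4 B), `size` (1 B), `width` (4 B), so it starts at offset 1 + 4 + 1 + 4 = 10 and occupies 2 bytes.
Bytes at offsets 10..11: B5 D8.
In big-endian order the high byte comes first in memory.
The bytes are already most-significant first: 0xB5D8.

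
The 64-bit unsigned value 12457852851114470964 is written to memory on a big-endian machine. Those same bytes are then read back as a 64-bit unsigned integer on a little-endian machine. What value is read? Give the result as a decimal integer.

12457852851114470964 in 64-bit hexadecimal is 0xACE32F29DEC3EE34.
Stored big-endian, the bytes at ascending addresses are AC E3 2F 29 DE C3 EE 34.
Read back as little-endian, the first byte is least significant, giving 0x34EEC3DE292FE3AC.
0x34EEC3DE292FE3AC = 3814201293370549164.

3814201293370549164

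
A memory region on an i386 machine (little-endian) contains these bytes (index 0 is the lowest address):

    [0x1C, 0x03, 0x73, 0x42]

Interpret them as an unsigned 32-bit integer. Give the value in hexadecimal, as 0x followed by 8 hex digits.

In little-endian order the low byte comes first in memory.
Reassemble most-significant byte first: 42 73 03 1C → 0x4273031C.

0x4273031C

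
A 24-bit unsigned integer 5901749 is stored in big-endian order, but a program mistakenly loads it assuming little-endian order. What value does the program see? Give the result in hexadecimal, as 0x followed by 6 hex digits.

5901749 in 24-bit hexadecimal is 0x5A0DB5.
Stored big-endian, the bytes at ascending addresses are 5A 0D B5.
Read back as little-endian, the first byte is least significant, giving 0xB50D5A.

0xB50D5A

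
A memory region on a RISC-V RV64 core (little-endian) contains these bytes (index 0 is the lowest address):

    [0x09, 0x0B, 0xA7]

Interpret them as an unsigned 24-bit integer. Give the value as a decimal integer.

10947337

In little-endian order the low byte comes first in memory.
Reassemble most-significant byte first: A7 0B 09 → 0xA70B09.
0xA70B09 = 10947337.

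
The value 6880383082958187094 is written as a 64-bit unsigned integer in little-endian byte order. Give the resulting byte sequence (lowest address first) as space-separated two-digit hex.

6880383082958187094 in hexadecimal, padded to 64 bits, is 0x5F7C07F5CA546A56.
Split into bytes (most-significant first): 5F 7C 07 F5 CA 54 6A 56.
Little-endian: lowest address holds the least-significant byte.
So at ascending addresses the bytes are 56 6A 54 CA F5 07 7C 5F.

56 6A 54 CA F5 07 7C 5F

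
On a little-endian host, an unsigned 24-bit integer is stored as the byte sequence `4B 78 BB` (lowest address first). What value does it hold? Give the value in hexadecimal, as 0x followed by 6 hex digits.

0xBB784B

In little-endian order the low byte comes first in memory.
Reassemble most-significant byte first: BB 78 4B → 0xBB784B.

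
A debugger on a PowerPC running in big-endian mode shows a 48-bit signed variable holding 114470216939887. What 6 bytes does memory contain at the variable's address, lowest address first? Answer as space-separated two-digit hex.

68 1C 2C 9E 39 6F

114470216939887 in hexadecimal, padded to 48 bits, is 0x681C2C9E396F.
Split into bytes (most-significant first): 68 1C 2C 9E 39 6F.
Big-endian stores the most-significant byte at the lowest address.
So the memory order matches the most-significant-first order: 68 1C 2C 9E 39 6F.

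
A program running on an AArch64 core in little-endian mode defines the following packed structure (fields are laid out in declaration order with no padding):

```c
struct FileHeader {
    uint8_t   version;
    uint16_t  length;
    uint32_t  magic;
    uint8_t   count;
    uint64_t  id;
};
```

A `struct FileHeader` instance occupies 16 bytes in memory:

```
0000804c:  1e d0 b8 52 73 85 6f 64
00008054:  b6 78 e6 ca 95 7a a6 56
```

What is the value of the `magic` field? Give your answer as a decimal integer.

`magic` follows `version` (1 B), `length` (2 B), so it starts at offset 1 + 2 = 3 and occupies 4 bytes.
Bytes at offsets 3..6: 52 73 85 6F.
Little-endian: lowest address holds the least-significant byte.
Reassemble most-significant byte first: 6F 85 73 52 → 0x6F857352.
0x6F857352 = 1871016786.

1871016786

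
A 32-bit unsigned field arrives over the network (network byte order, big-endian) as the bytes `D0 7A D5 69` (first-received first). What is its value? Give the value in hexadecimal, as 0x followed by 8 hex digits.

0xD07AD569

In big-endian order the high byte comes first in memory.
The bytes are already most-significant first: 0xD07AD569.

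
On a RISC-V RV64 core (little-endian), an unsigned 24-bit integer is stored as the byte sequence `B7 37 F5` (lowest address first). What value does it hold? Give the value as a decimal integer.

In little-endian order the low byte comes first in memory.
Reassemble most-significant byte first: F5 37 B7 → 0xF537B7.
0xF537B7 = 16070583.

16070583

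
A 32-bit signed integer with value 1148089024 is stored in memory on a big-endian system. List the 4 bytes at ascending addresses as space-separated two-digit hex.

44 6E 72 C0

1148089024 in hexadecimal, padded to 32 bits, is 0x446E72C0.
Split into bytes (most-significant first): 44 6E 72 C0.
Big-endian: lowest address holds the most-significant byte.
So the memory order matches the most-significant-first order: 44 6E 72 C0.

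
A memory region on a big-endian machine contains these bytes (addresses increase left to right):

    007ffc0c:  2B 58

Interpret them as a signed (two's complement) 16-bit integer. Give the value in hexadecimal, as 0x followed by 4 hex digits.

Big-endian: lowest address holds the most-significant byte.
The bytes are already most-significant first: 0x2B58.

0x2B58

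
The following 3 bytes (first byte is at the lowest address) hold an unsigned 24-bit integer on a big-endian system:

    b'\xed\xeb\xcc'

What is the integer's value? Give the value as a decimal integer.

In big-endian order the high byte comes first in memory.
The bytes are already most-significant first: 0xEDEBCC.
0xEDEBCC = 15592396.

15592396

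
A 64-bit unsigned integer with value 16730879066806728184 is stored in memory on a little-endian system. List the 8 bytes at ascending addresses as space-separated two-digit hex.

F8 B5 08 05 DE 05 30 E8

16730879066806728184 in hexadecimal, padded to 64 bits, is 0xE83005DE0508B5F8.
Split into bytes (most-significant first): E8 30 05 DE 05 08 B5 F8.
Little-endian: lowest address holds the least-significant byte.
So at ascending addresses the bytes are F8 B5 08 05 DE 05 30 E8.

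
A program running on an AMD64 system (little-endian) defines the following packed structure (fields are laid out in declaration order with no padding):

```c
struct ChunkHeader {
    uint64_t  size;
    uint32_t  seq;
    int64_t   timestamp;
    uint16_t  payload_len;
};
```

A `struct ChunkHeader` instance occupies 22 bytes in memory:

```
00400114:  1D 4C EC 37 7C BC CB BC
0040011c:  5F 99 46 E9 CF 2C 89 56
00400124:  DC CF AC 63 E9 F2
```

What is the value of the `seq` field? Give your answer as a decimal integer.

`seq` follows `size` (8 bytes), so it starts at byte offset 8 and occupies 4 bytes.
Bytes at offsets 8..11: 5F 99 46 E9.
Little-endian stores the least-significant byte at the lowest address.
Reassemble most-significant byte first: E9 46 99 5F → 0xE946995F.
0xE946995F = 3913718111.

3913718111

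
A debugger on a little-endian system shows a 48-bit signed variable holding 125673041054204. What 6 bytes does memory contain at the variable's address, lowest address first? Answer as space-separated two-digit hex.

125673041054204 in hexadecimal, padded to 48 bits, is 0x724C88F849FC.
Split into bytes (most-significant first): 72 4C 88 F8 49 FC.
Little-endian stores the least-significant byte at the lowest address.
So at ascending addresses the bytes are FC 49 F8 88 4C 72.

FC 49 F8 88 4C 72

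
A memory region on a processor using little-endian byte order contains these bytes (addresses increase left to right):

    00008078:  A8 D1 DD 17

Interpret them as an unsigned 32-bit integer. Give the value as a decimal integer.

Little-endian stores the least-significant byte at the lowest address.
Reassemble most-significant byte first: 17 DD D1 A8 → 0x17DDD1A8.
0x17DDD1A8 = 400413096.

400413096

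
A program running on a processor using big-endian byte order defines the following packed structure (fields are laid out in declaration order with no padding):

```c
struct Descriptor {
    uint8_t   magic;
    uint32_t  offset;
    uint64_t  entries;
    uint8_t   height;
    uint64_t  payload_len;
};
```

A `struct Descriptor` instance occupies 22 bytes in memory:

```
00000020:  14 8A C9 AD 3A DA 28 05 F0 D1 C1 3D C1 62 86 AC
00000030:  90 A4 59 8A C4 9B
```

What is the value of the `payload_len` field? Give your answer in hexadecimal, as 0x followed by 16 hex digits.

`payload_len` follows `magic` (1 B), `offset` (4 B), `entries` (8 B), `height` (1 B), so it starts at offset 1 + 4 + 8 + 1 = 14 and occupies 8 bytes.
Bytes at offsets 14..21: 86 AC 90 A4 59 8A C4 9B.
Big-endian: lowest address holds the most-significant byte.
The bytes are already most-significant first: 0x86AC90A4598AC49B.

0x86AC90A4598AC49B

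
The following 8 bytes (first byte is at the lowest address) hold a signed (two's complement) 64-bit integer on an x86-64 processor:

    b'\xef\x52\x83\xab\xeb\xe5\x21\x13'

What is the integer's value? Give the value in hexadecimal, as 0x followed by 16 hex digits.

0x1321E5EBAB8352EF

Little-endian stores the least-significant byte at the lowest address.
Reassemble most-significant byte first: 13 21 E5 EB AB 83 52 EF → 0x1321E5EBAB8352EF.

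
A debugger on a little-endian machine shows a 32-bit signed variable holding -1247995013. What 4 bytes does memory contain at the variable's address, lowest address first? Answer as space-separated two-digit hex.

Two's complement of -1247995013 in 32 bits: 1247995013 = 0x4A62E485; invert → 0xB59D1B7A; add 1 → 0xB59D1B7B.
Split into bytes (most-significant first): B5 9D 1B 7B.
Little-endian stores the least-significant byte at the lowest address.
So at ascending addresses the bytes are 7B 1B 9D B5.

7B 1B 9D B5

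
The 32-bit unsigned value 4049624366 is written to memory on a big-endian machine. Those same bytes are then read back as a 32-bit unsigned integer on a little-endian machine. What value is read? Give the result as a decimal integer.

777871601

4049624366 in 32-bit hexadecimal is 0xF1605D2E.
Stored big-endian, the bytes at ascending addresses are F1 60 5D 2E.
Read back as little-endian, the first byte is least significant, giving 0x2E5D60F1.
0x2E5D60F1 = 777871601.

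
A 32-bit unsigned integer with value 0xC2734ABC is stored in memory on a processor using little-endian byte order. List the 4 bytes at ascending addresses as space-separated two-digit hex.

BC 4A 73 C2

Split into bytes (most-significant first): C2 73 4A BC.
In little-endian order the low byte comes first in memory.
So at ascending addresses the bytes are BC 4A 73 C2.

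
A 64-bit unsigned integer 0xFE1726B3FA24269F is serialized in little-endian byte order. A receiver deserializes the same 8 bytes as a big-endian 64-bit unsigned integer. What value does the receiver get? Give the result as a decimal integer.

11467894160311588862

Stored little-endian, the bytes at ascending addresses are 9F 26 24 FA B3 26 17 FE.
Read back as big-endian, the last byte is least significant, giving 0x9F2624FAB32617FE.
0x9F2624FAB32617FE = 11467894160311588862.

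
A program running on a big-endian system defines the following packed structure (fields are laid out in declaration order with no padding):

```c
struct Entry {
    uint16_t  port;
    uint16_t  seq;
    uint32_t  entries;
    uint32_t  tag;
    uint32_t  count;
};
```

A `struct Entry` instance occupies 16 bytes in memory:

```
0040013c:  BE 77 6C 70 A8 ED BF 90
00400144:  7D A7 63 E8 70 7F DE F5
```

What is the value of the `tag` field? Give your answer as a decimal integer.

`tag` follows `port` (2 B), `seq` (2 B), `entries` (4 B), so it starts at offset 2 + 2 + 4 = 8 and occupies 4 bytes.
Bytes at offsets 8..11: 7D A7 63 E8.
Big-endian: lowest address holds the most-significant byte.
The bytes are already most-significant first: 0x7DA763E8.
0x7DA763E8 = 2108122088.

2108122088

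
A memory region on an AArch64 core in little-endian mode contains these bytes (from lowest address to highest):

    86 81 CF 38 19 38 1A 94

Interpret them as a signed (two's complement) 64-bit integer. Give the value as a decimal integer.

-7774840125723278970

Little-endian: lowest address holds the least-significant byte.
Reassemble most-significant byte first: 94 1A 38 19 38 CF 81 86 → 0x941A381938CF8186.
Top bit is set, so as a signed 64-bit value this is 0x941A381938CF8186 − 2^64 = -7774840125723278970.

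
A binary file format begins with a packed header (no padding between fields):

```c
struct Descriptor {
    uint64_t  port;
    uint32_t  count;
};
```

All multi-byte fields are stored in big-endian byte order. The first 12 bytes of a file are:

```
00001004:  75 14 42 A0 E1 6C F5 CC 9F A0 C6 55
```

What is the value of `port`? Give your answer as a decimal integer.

8436441260715996620

`port` is the first field, at byte offset 0, occupying 8 bytes.
Bytes at offsets 0..7: 75 14 42 A0 E1 6C F5 CC.
Big-endian stores the most-significant byte at the lowest address.
The bytes are already most-significant first: 0x751442A0E16CF5CC.
0x751442A0E16CF5CC = 8436441260715996620.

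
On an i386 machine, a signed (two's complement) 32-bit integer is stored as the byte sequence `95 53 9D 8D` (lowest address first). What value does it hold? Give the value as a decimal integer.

-1919069291

In little-endian order the low byte comes first in memory.
Reassemble most-significant byte first: 8D 9D 53 95 → 0x8D9D5395.
Top bit is set, so as a signed 32-bit value this is 0x8D9D5395 − 2^32 = -1919069291.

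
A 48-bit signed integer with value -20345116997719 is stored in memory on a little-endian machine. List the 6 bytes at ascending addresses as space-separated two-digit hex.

Two's complement of -20345116997719 in 48 bits: 20345116997719 = 0x1280F778B857; invert → 0xED7F088747A8; add 1 → 0xED7F088747A9.
Split into bytes (most-significant first): ED 7F 08 87 47 A9.
In little-endian order the low byte comes first in memory.
So at ascending addresses the bytes are A9 47 87 08 7F ED.

A9 47 87 08 7F ED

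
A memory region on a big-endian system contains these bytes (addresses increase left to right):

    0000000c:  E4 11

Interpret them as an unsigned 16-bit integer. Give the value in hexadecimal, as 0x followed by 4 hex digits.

In big-endian order the high byte comes first in memory.
The bytes are already most-significant first: 0xE411.

0xE411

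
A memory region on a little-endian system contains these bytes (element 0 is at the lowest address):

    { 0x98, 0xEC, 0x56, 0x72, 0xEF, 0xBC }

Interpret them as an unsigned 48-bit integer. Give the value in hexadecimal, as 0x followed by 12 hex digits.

0xBCEF7256EC98

Little-endian: lowest address holds the least-significant byte.
Reassemble most-significant byte first: BC EF 72 56 EC 98 → 0xBCEF7256EC98.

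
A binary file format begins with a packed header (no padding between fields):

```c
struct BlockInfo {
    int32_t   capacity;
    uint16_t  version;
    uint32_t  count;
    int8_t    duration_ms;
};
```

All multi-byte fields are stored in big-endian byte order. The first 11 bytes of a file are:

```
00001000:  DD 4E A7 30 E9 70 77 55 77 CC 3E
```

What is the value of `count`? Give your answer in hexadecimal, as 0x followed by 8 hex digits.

0x775577CC

`count` follows `capacity` (4 B), `version` (2 B), so it starts at offset 4 + 2 = 6 and occupies 4 bytes.
Bytes at offsets 6..9: 77 55 77 CC.
In big-endian order the high byte comes first in memory.
The bytes are already most-significant first: 0x775577CC.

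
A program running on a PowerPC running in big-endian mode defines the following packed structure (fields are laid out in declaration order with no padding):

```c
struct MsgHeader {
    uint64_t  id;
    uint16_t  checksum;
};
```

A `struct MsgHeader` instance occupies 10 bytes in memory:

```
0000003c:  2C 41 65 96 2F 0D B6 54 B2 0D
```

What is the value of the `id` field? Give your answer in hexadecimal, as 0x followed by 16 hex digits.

0x2C4165962F0DB654

`id` is the first field, at byte offset 0, occupying 8 bytes.
Bytes at offsets 0..7: 2C 41 65 96 2F 0D B6 54.
Big-endian stores the most-significant byte at the lowest address.
The bytes are already most-significant first: 0x2C4165962F0DB654.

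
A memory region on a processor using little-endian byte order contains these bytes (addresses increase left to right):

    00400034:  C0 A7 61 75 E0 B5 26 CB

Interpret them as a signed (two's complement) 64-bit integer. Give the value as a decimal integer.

-3808156459248539712

In little-endian order the low byte comes first in memory.
Reassemble most-significant byte first: CB 26 B5 E0 75 61 A7 C0 → 0xCB26B5E07561A7C0.
Top bit is set, so as a signed 64-bit value this is 0xCB26B5E07561A7C0 − 2^64 = -3808156459248539712.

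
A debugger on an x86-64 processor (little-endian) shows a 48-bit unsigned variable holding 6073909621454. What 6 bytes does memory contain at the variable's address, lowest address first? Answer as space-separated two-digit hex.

6073909621454 in hexadecimal, padded to 48 bits, is 0x05863139B2CE.
Split into bytes (most-significant first): 05 86 31 39 B2 CE.
Little-endian: lowest address holds the least-significant byte.
So at ascending addresses the bytes are CE B2 39 31 86 05.

CE B2 39 31 86 05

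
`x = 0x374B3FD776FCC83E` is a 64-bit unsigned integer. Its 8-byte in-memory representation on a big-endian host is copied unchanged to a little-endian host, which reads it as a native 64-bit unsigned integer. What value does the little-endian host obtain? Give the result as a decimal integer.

4524143413041253175

Stored big-endian, the bytes at ascending addresses are 37 4B 3F D7 76 FC C8 3E.
Read back as little-endian, the first byte is least significant, giving 0x3EC8FC76D73F4B37.
0x3EC8FC76D73F4B37 = 4524143413041253175.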